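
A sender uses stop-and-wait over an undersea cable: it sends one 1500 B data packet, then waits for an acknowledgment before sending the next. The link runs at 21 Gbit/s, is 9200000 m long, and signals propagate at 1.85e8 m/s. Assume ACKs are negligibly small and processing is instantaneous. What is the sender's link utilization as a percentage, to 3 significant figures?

0.000575 %

t_tx = L/R = 12000/21000000000 = 5.71429e-07 s.
t_prop = 9200000/185000000 = 0.0497297 s; RTT = 0.0994595 s.
Cycle = t_tx + RTT = 0.09946 s.
Utilization = t_tx / cycle = 5.71429e-07/0.09946 = 0.000575 %.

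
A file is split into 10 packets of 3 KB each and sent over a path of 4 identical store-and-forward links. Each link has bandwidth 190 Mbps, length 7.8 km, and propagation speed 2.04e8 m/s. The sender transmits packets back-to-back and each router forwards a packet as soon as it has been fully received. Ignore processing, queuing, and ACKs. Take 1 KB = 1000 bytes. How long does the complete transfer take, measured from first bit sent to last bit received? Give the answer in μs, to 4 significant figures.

1795 μs

Per-hop transmission t_tx = L/R = 24000/190000000 = 126.316 μs.
Per-hop propagation t_prop = 7800/204000000 = 38.2353 μs.
Pipeline fill: first packet needs 4·t_tx to clear all hops; remaining 9 packets each add one t_tx.
Total = (4+10-1)·t_tx + 4·t_prop = 13·126.316 + 4·38.2353 = 1795 μs.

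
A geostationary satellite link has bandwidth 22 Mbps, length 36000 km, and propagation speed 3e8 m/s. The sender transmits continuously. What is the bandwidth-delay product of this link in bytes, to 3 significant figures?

330000 bytes

Propagation delay = 36000000 / 300000000 = 0.12 s.
BDP = R × t_prop = 22000000 × 0.12 = 2640000 bits.
In bytes: 2640000/8 = 330000 bytes.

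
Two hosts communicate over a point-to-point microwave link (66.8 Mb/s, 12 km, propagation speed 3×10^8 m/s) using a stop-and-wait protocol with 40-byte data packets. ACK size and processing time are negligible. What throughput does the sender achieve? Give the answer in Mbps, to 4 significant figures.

t_tx = L/R = 320/66800000 = 4.79042e-06 s.
t_prop = 12000/300000000 = 4e-05 s; RTT = 8e-05 s.
Cycle = t_tx + RTT = 8.47904e-05 s.
Throughput = L / cycle = 320 / 8.47904e-05 = 3.774 Mbps.

3.774 Mbps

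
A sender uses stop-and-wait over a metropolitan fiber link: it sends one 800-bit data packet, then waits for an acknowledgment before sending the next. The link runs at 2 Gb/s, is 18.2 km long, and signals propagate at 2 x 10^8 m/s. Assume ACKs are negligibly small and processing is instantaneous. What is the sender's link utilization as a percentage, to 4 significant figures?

0.2193 %

t_tx = L/R = 800/2000000000 = 4e-07 s.
t_prop = 18200/200000000 = 9.1e-05 s; RTT = 0.000182 s.
Cycle = t_tx + RTT = 0.0001824 s.
Utilization = t_tx / cycle = 4e-07/0.0001824 = 0.2193 %.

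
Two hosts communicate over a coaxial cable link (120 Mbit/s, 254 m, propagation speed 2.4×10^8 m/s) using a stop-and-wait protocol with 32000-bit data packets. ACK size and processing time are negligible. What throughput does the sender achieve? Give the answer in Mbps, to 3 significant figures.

t_tx = L/R = 32000/120000000 = 0.000266667 s.
t_prop = 254/240000000 = 1.05833e-06 s; RTT = 2.11667e-06 s.
Cycle = t_tx + RTT = 0.000268783 s.
Throughput = L / cycle = 32000 / 0.000268783 = 119 Mbps.

119 Mbps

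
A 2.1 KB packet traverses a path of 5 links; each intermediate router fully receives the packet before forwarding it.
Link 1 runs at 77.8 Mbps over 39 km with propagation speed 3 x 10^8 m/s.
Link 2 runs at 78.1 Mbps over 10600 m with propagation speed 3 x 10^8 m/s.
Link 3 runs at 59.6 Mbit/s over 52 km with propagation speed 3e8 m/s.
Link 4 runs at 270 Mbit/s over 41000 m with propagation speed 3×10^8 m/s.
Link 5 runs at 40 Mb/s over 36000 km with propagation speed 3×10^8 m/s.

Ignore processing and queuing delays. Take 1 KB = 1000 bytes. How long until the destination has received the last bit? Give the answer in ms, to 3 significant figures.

L = 16800 bits.
Transmission delays (L/R per hop): 0.215938, 0.215109, 0.281879, 0.0622222, 0.42 ms; sum = 1.19515 ms.
Propagation delays (d/s per hop): 0.13, 0.0353333, 0.173333, 0.136667, 120 ms; sum = 120.475 ms.
End-to-end = 122 ms.

122 ms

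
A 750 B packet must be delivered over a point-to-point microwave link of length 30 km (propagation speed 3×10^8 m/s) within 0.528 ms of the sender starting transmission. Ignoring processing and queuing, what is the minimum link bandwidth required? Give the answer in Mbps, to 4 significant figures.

L = 6000 bits.
Propagation delay = 30000 / 300000000 = 0.1 ms.
Transmission budget = 0.528 − 0.1 = 0.428 ms.
R ≥ L / t_tx = 6000 bits / 0.000428 s = 14.02 Mbps.

14.02 Mbps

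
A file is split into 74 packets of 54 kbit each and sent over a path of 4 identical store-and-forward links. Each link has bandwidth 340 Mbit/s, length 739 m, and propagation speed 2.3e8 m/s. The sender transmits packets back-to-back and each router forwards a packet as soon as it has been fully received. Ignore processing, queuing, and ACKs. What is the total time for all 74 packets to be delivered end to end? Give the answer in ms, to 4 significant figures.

12.24 ms

Per-hop transmission t_tx = L/R = 54000/340000000 = 0.158824 ms.
Per-hop propagation t_prop = 739/2.3e+08 = 0.00321304 ms.
Pipeline fill: first packet needs 4·t_tx to clear all hops; remaining 73 packets each add one t_tx.
Total = (4+74-1)·t_tx + 4·t_prop = 77·0.158824 + 4·0.00321304 = 12.24 ms.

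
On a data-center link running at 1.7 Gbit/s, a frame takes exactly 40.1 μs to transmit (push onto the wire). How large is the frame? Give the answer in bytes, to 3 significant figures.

8520 bytes

L = R × t_tx = 1700000000 b/s × 4.01e-05 s = 68170 bits.
In bytes: 68170 / 8 = 8520 bytes.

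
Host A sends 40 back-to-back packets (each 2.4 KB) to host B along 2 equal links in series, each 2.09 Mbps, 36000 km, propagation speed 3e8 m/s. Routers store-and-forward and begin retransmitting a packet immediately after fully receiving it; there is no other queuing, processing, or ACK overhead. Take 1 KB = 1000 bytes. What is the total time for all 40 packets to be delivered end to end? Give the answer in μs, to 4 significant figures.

616700 μs

Per-hop transmission t_tx = L/R = 19200/2.09e+06 = 9186.6 μs.
Per-hop propagation t_prop = 36000000/300000000 = 120000 μs.
Pipeline fill: first packet needs 2·t_tx to clear all hops; remaining 39 packets each add one t_tx.
Total = (2+40-1)·t_tx + 2·t_prop = 41·9186.6 + 2·120000 = 616700 μs.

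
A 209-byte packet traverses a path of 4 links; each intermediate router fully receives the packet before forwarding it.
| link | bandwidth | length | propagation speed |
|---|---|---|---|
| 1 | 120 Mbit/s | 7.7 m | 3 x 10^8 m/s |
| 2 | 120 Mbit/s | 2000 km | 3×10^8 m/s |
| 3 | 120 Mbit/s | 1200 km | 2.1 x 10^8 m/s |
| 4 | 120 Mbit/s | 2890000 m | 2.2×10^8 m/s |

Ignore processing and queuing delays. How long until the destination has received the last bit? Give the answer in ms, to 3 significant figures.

L = 209 × 8 = 1672 bits.
Transmission delay per hop = L/R = 1672/120000000 = 0.0139333 ms; 4 hops → 0.0557333 ms.
Propagation delays (d/s per hop): 2.56667e-05, 6.66667, 5.71429, 13.1364 ms; sum = 25.5173 ms.
End-to-end = 25.6 ms.

25.6 ms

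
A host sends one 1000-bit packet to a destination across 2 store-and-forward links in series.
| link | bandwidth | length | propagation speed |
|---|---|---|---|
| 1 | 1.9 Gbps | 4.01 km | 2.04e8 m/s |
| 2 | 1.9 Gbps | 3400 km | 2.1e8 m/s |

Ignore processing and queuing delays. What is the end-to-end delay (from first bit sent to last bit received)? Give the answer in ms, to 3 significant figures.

Transmission delays (L/R per hop): 0.000526316, 0.000526316 ms; sum = 0.00105263 ms.
Propagation delays (d/s per hop): 0.0196569, 16.1905 ms; sum = 16.2101 ms.
End-to-end = 16.2 ms.

16.2 ms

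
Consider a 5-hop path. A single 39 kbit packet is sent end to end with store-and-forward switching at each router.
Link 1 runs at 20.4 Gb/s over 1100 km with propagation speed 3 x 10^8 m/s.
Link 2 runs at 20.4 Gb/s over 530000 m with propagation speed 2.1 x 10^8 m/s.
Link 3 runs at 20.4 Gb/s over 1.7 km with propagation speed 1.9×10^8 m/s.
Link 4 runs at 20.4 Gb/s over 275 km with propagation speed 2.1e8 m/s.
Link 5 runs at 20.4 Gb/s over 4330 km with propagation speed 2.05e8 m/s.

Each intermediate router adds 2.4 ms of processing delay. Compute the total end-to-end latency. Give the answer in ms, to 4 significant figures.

38.24 ms

L = 39000 bits.
Transmission delay per hop = L/R = 39000/20400000000 = 0.00191176 ms; 5 hops → 0.00955882 ms.
Propagation delays (d/s per hop): 3.66667, 2.52381, 0.00894737, 1.30952, 21.122 ms; sum = 28.6309 ms.
Processing at 4 router(s): 4 × 2.4 ms = 9.6 ms.
End-to-end = 38.24 ms.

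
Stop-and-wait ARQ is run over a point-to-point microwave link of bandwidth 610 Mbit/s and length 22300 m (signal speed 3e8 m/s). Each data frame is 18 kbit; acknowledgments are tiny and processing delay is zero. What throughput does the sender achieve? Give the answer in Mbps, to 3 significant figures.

t_tx = L/R = 18000/610000000 = 2.95082e-05 s.
t_prop = 22300/300000000 = 7.43333e-05 s; RTT = 0.000148667 s.
Cycle = t_tx + RTT = 0.000178175 s.
Throughput = L / cycle = 18000 / 0.000178175 = 101 Mbps.

101 Mbps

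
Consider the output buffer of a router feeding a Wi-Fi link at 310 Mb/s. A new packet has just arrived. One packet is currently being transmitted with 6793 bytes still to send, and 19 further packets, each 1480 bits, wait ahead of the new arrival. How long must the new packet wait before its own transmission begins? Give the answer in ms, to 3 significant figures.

Each queued packet: L/R = 1480/310000000 = 0.00477419 ms.
19 queued → 0.0907097 ms.
Plus remaining 54344 bits of current packet: 0.175303 ms.
Queuing delay = 0.266 ms.

0.266 ms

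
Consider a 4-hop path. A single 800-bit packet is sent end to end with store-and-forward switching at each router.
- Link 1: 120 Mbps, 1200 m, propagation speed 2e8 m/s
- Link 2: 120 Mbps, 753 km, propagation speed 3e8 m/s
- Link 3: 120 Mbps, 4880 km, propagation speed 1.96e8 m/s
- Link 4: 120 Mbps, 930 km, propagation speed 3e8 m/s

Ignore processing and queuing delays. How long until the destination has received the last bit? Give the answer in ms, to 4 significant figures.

Transmission delay per hop = L/R = 800/120000000 = 0.00666667 ms; 4 hops → 0.0266667 ms.
Propagation delays (d/s per hop): 0.006, 2.51, 24.898, 3.1 ms; sum = 30.514 ms.
End-to-end = 30.54 ms.

30.54 ms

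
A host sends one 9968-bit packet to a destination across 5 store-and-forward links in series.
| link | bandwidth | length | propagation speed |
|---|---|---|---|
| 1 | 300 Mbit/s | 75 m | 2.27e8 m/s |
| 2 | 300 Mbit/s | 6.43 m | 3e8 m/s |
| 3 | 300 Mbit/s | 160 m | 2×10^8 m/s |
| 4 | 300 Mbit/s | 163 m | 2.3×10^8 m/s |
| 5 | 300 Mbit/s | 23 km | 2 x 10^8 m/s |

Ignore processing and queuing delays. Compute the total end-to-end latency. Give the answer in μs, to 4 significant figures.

283.0 μs

Transmission delay per hop = L/R = 9968/300000000 = 33.2267 μs; 5 hops → 166.133 μs.
Propagation delays (d/s per hop): 0.330396, 0.0214333, 0.8, 0.708696, 115 μs; sum = 116.861 μs.
End-to-end = 283.0 μs.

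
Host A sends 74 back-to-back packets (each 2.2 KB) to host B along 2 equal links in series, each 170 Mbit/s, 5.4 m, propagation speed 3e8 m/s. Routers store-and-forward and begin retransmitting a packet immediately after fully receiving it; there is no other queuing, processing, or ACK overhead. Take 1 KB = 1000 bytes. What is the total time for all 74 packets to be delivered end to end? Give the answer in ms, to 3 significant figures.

Per-hop transmission t_tx = L/R = 17600/170000000 = 0.103529 ms.
Per-hop propagation t_prop = 5.4/300000000 = 1.8e-05 ms.
Pipeline fill: first packet needs 2·t_tx to clear all hops; remaining 73 packets each add one t_tx.
Total = (2+74-1)·t_tx + 2·t_prop = 75·0.103529 + 2·1.8e-05 = 7.76 ms.

7.76 ms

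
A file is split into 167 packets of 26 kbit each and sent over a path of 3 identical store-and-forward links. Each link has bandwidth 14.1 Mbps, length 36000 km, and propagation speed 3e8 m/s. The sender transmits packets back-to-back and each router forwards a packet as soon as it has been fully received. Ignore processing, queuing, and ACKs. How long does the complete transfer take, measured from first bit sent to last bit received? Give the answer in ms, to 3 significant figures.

Per-hop transmission t_tx = L/R = 26000/14100000 = 1.84397 ms.
Per-hop propagation t_prop = 36000000/300000000 = 120 ms.
Pipeline fill: first packet needs 3·t_tx to clear all hops; remaining 166 packets each add one t_tx.
Total = (3+167-1)·t_tx + 3·t_prop = 169·1.84397 + 3·120 = 672 ms.

672 ms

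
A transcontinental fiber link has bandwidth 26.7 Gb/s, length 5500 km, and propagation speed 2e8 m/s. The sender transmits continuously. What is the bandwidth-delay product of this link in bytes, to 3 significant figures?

91800000 bytes

Propagation delay = 5500000 / 200000000 = 0.0275 s.
BDP = R × t_prop = 26700000000 × 0.0275 = 734250000 bits.
In bytes: 734250000/8 = 91800000 bytes.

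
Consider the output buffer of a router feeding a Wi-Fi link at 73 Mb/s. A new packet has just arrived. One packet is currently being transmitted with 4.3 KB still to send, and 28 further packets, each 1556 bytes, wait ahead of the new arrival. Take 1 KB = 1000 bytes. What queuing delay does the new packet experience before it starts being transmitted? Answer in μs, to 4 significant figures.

5246 μs

Each queued packet: L/R = 12448/73000000 = 170.521 μs.
28 queued → 4774.58 μs.
Plus remaining 34400 bits of current packet: 471.233 μs.
Queuing delay = 5246 μs.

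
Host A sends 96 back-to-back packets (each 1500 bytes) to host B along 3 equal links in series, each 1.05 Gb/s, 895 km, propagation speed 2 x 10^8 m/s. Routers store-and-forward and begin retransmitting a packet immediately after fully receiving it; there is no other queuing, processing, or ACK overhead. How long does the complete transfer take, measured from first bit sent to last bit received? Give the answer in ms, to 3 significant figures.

14.5 ms

Per-hop transmission t_tx = L/R = 12000/1050000000 = 0.0114286 ms.
Per-hop propagation t_prop = 895000/200000000 = 4.475 ms.
Pipeline fill: first packet needs 3·t_tx to clear all hops; remaining 95 packets each add one t_tx.
Total = (3+96-1)·t_tx + 3·t_prop = 98·0.0114286 + 3·4.475 = 14.5 ms.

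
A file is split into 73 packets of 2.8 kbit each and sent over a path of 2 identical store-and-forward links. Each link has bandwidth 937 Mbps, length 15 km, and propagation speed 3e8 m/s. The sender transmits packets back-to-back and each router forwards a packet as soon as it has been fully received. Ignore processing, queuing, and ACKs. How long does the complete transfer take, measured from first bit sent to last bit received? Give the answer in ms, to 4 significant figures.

0.3211 ms

Per-hop transmission t_tx = L/R = 2800/937000000 = 0.00298826 ms.
Per-hop propagation t_prop = 15000/300000000 = 0.05 ms.
Pipeline fill: first packet needs 2·t_tx to clear all hops; remaining 72 packets each add one t_tx.
Total = (2+73-1)·t_tx + 2·t_prop = 74·0.00298826 + 2·0.05 = 0.3211 ms.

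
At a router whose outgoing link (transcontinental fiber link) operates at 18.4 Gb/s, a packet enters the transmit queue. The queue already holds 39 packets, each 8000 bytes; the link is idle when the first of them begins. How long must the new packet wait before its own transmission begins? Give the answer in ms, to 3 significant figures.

0.136 ms

Each queued packet: L/R = 64000/18400000000 = 0.00347826 ms.
39 queued → 0.135652 ms.
Queuing delay = 0.136 ms.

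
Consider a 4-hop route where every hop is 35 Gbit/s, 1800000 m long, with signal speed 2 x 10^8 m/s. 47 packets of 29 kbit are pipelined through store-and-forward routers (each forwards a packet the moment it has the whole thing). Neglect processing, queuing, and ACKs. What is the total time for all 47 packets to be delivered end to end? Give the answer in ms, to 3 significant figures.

36.0 ms

Per-hop transmission t_tx = L/R = 29000/35000000000 = 0.000828571 ms.
Per-hop propagation t_prop = 1800000/200000000 = 9 ms.
Pipeline fill: first packet needs 4·t_tx to clear all hops; remaining 46 packets each add one t_tx.
Total = (4+47-1)·t_tx + 4·t_prop = 50·0.000828571 + 4·9 = 36.0 ms.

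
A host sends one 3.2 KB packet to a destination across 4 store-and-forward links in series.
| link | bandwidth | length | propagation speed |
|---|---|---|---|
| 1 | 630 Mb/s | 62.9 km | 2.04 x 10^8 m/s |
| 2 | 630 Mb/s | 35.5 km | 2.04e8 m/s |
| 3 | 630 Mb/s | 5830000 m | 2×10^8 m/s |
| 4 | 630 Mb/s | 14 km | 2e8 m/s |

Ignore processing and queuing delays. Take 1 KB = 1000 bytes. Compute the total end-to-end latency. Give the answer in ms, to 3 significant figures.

L = 25600 bits.
Transmission delay per hop = L/R = 25600/630000000 = 0.0406349 ms; 4 hops → 0.16254 ms.
Propagation delays (d/s per hop): 0.308333, 0.17402, 29.15, 0.07 ms; sum = 29.7024 ms.
End-to-end = 29.9 ms.

29.9 ms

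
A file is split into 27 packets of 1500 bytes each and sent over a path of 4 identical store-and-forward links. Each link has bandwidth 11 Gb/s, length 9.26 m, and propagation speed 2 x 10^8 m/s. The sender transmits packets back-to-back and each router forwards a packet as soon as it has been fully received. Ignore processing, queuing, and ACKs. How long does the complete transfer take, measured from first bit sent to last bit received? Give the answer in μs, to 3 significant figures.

32.9 μs

Per-hop transmission t_tx = L/R = 12000/11000000000 = 1.09091 μs.
Per-hop propagation t_prop = 9.26/200000000 = 0.0463 μs.
Pipeline fill: first packet needs 4·t_tx to clear all hops; remaining 26 packets each add one t_tx.
Total = (4+27-1)·t_tx + 4·t_prop = 30·1.09091 + 4·0.0463 = 32.9 μs.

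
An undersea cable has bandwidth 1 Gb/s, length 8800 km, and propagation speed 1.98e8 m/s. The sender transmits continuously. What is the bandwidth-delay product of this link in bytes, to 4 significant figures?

Propagation delay = 8800000 / 198000000 = 0.0444444 s.
BDP = R × t_prop = 1000000000 × 0.0444444 = 44444400 bits.
In bytes: 44444400/8 = 5556000 bytes.

5556000 bytes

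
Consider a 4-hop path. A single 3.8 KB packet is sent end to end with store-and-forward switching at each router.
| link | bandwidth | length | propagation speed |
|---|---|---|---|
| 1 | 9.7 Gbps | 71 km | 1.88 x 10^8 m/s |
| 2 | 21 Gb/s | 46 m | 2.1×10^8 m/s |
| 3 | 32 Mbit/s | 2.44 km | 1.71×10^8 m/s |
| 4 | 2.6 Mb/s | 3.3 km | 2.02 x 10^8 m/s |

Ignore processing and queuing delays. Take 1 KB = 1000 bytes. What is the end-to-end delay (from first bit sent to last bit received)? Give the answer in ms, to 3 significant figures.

13.1 ms

L = 30400 bits.
Transmission delays (L/R per hop): 0.00313402, 0.00144762, 0.95, 11.6923 ms; sum = 12.6469 ms.
Propagation delays (d/s per hop): 0.37766, 0.000219048, 0.014269, 0.0163366 ms; sum = 0.408484 ms.
End-to-end = 13.1 ms.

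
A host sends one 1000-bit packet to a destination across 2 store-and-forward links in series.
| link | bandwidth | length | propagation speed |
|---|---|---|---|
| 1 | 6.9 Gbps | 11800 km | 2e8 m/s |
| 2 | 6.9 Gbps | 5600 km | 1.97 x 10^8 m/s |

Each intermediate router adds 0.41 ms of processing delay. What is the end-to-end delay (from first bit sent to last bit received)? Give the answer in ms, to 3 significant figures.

Transmission delay per hop = L/R = 1000/6900000000 = 0.000144928 ms; 2 hops → 0.000289855 ms.
Propagation delays (d/s per hop): 59, 28.4264 ms; sum = 87.4264 ms.
Processing at 1 router(s): 1 × 0.41 ms = 0.41 ms.
End-to-end = 87.8 ms.

87.8 ms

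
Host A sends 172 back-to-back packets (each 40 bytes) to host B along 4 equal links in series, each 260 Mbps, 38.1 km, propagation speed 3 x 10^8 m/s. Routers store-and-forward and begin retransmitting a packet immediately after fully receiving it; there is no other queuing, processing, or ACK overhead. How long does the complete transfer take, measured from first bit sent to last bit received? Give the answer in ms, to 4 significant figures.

Per-hop transmission t_tx = L/R = 320/260000000 = 0.00123077 ms.
Per-hop propagation t_prop = 38100/300000000 = 0.127 ms.
Pipeline fill: first packet needs 4·t_tx to clear all hops; remaining 171 packets each add one t_tx.
Total = (4+172-1)·t_tx + 4·t_prop = 175·0.00123077 + 4·0.127 = 0.7234 ms.

0.7234 ms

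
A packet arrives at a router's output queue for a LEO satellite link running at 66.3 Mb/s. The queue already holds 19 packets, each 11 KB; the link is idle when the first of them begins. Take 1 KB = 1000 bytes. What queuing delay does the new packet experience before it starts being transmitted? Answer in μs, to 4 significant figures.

Each queued packet: L/R = 88000/66300000 = 1327.3 μs.
19 queued → 25218.7 μs.
Queuing delay = 25220 μs.

25220 μs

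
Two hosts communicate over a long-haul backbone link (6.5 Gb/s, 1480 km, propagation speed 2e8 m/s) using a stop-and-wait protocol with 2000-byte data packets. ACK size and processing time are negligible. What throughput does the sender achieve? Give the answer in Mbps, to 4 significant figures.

t_tx = L/R = 16000/6500000000 = 2.46154e-06 s.
t_prop = 1480000/200000000 = 0.0074 s; RTT = 0.0148 s.
Cycle = t_tx + RTT = 0.0148025 s.
Throughput = L / cycle = 16000 / 0.0148025 = 1.081 Mbps.

1.081 Mbps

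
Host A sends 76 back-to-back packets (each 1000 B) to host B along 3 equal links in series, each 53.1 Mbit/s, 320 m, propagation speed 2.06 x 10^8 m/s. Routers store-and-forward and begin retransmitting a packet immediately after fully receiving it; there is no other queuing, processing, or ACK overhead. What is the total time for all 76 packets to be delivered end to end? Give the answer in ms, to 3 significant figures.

Per-hop transmission t_tx = L/R = 8000/53100000 = 0.150659 ms.
Per-hop propagation t_prop = 320/206000000 = 0.0015534 ms.
Pipeline fill: first packet needs 3·t_tx to clear all hops; remaining 75 packets each add one t_tx.
Total = (3+76-1)·t_tx + 3·t_prop = 78·0.150659 + 3·0.0015534 = 11.8 ms.

11.8 ms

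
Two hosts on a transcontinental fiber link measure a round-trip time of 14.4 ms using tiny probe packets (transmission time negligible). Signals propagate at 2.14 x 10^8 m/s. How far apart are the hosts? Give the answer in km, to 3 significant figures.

One-way propagation = RTT/2 = 7.2 ms.
d = s × t = 214000000 × 0.0072 = 1540 km.

1540 km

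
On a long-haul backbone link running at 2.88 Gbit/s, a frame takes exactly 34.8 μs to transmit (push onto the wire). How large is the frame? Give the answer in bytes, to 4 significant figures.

12530 bytes

L = R × t_tx = 2880000000 b/s × 3.48e-05 s = 100224 bits.
In bytes: 100224 / 8 = 12530 bytes.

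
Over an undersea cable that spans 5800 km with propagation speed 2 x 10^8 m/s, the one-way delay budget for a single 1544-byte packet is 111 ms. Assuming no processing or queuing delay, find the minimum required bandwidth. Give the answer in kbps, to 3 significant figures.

151 kbps

L = 12352 bits.
Propagation delay = 5800000 / 200000000 = 29 ms.
Transmission budget = 111 − 29 = 82 ms.
R ≥ L / t_tx = 12352 bits / 0.082 s = 151 kbps.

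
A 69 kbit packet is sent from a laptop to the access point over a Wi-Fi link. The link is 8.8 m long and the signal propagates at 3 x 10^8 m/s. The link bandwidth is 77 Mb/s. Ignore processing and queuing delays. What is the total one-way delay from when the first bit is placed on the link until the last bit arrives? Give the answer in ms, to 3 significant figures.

L = 69000 bits.
Transmission delay = L/R = 69000 / 77000000 = 0.896104 ms.
Propagation delay = d/s = 8.8 m / 300000000 m/s = 2.93333e-05 ms.
Total = 0.896 ms.

0.896 ms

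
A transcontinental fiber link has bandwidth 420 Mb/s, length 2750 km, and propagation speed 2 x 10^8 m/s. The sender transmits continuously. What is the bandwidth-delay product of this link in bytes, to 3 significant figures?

722000 bytes

Propagation delay = 2750000 / 200000000 = 0.01375 s.
BDP = R × t_prop = 420000000 × 0.01375 = 5775000 bits.
In bytes: 5775000/8 = 722000 bytes.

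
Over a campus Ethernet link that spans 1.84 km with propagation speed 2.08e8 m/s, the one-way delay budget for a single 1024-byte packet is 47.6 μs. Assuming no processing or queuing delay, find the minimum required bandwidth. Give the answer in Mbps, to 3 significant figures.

211 Mbps

L = 8192 bits.
Propagation delay = 1840 / 208000000 = 8.84615 μs.
Transmission budget = 47.6 − 8.84615 = 38.7538 μs.
R ≥ L / t_tx = 8192 bits / 3.87538e-05 s = 211 Mbps.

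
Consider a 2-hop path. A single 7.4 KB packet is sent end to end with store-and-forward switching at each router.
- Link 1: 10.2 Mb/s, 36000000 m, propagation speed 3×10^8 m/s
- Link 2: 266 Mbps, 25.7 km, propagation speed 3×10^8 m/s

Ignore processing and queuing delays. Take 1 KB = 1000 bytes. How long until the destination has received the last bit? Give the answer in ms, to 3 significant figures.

126 ms

L = 59200 bits.
Transmission delays (L/R per hop): 5.80392, 0.222556 ms; sum = 6.02648 ms.
Propagation delays (d/s per hop): 120, 0.0856667 ms; sum = 120.086 ms.
End-to-end = 126 ms.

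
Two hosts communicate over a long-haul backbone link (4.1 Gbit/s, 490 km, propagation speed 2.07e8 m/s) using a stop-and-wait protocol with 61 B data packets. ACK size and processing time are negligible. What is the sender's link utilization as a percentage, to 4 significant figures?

t_tx = L/R = 488/4.1e+09 = 1.19024e-07 s.
t_prop = 490000/2.07e+08 = 0.00236715 s; RTT = 0.0047343 s.
Cycle = t_tx + RTT = 0.00473442 s.
Utilization = t_tx / cycle = 1.19024e-07/0.00473442 = 0.002514 %.

0.002514 %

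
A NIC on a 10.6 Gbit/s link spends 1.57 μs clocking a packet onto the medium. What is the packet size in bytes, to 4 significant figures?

L = R × t_tx = 10600000000 b/s × 1.57e-06 s = 16642 bits.
In bytes: 16642 / 8 = 2080 bytes.

2080 bytes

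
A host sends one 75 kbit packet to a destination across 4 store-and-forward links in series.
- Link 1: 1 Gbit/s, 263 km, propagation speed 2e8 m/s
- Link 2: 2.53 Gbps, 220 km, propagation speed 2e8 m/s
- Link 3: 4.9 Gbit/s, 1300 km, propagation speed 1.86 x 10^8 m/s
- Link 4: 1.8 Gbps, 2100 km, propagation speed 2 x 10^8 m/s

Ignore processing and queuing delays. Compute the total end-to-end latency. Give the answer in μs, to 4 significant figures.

20070 μs

L = 75000 bits.
Transmission delays (L/R per hop): 75, 29.6443, 15.3061, 41.6667 μs; sum = 161.617 μs.
Propagation delays (d/s per hop): 1315, 1100, 6989.25, 10500 μs; sum = 19904.2 μs.
End-to-end = 20070 μs.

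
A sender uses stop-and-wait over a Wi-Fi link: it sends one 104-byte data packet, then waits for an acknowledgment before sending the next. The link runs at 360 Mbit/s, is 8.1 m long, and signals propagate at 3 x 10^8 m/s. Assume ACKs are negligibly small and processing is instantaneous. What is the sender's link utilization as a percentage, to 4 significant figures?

t_tx = L/R = 832/360000000 = 2.31111e-06 s.
t_prop = 8.1/300000000 = 2.7e-08 s; RTT = 5.4e-08 s.
Cycle = t_tx + RTT = 2.36511e-06 s.
Utilization = t_tx / cycle = 2.31111e-06/2.36511e-06 = 97.72 %.

97.72 %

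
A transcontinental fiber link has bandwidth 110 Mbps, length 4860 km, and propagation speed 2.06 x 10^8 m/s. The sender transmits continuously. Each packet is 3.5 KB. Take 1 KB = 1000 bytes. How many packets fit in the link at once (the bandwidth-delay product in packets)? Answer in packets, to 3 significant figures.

Propagation delay = 4860000 / 206000000 = 0.0235922 s.
BDP = R × t_prop = 110000000 × 0.0235922 = 2595150 bits.
In packets of 28000 bits: 92.7 packets.

92.7 packets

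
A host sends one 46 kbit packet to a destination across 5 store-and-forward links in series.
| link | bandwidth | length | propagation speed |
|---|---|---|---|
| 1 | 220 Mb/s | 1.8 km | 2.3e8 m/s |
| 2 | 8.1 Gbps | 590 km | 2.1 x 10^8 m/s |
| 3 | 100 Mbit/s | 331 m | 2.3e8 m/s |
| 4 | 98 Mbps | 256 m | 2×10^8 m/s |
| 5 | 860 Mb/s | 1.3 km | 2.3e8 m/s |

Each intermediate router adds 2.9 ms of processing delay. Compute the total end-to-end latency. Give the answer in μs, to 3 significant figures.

L = 46000 bits.
Transmission delays (L/R per hop): 209.091, 5.67901, 460, 469.388, 53.4884 μs; sum = 1197.65 μs.
Propagation delays (d/s per hop): 7.82609, 2809.52, 1.43913, 1.28, 5.65217 μs; sum = 2825.72 μs.
Processing at 4 router(s): 4 × 2.9 ms = 11600 μs.
End-to-end = 15600 μs.

15600 μs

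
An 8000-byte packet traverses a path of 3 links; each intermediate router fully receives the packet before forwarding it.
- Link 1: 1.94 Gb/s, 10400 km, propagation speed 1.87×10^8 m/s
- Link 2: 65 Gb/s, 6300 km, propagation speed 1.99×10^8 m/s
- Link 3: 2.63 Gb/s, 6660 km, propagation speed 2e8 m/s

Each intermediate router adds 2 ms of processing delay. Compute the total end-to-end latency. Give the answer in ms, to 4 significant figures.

124.6 ms

L = 8000 × 8 = 64000 bits.
Transmission delays (L/R per hop): 0.0329897, 0.000984615, 0.0243346 ms; sum = 0.0583089 ms.
Propagation delays (d/s per hop): 55.615, 31.6583, 33.3 ms; sum = 120.573 ms.
Processing at 2 router(s): 2 × 2 ms = 4 ms.
End-to-end = 124.6 ms.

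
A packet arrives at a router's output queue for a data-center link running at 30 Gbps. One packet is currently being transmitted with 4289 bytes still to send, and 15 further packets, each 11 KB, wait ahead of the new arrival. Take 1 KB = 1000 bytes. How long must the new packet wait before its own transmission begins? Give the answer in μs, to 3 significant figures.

Each queued packet: L/R = 88000/30000000000 = 2.93333 μs.
15 queued → 44 μs.
Plus remaining 34312 bits of current packet: 1.14373 μs.
Queuing delay = 45.1 μs.

45.1 μs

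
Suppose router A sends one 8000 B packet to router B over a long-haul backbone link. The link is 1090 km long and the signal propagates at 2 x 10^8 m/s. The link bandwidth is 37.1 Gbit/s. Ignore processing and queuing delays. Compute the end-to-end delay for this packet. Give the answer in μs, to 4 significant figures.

5452 μs

L = 8000 × 8 = 64000 bits.
Transmission delay = L/R = 64000 / 37100000000 = 1.72507 μs.
Propagation delay = d/s = 1090000 m / 200000000 m/s = 5450 μs.
Total = 5452 μs.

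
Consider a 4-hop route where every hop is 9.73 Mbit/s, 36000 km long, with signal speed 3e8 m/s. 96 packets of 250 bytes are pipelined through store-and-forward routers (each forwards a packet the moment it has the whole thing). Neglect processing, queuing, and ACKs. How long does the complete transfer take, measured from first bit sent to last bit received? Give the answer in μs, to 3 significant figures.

500000 μs

Per-hop transmission t_tx = L/R = 2000/9730000 = 205.55 μs.
Per-hop propagation t_prop = 36000000/300000000 = 120000 μs.
Pipeline fill: first packet needs 4·t_tx to clear all hops; remaining 95 packets each add one t_tx.
Total = (4+96-1)·t_tx + 4·t_prop = 99·205.55 + 4·120000 = 500000 μs.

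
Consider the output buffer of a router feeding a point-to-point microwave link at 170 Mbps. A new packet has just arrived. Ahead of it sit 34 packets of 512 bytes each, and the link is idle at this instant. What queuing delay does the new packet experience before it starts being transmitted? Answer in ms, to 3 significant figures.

Each queued packet: L/R = 4096/170000000 = 0.0240941 ms.
34 queued → 0.8192 ms.
Queuing delay = 0.819 ms.

0.819 ms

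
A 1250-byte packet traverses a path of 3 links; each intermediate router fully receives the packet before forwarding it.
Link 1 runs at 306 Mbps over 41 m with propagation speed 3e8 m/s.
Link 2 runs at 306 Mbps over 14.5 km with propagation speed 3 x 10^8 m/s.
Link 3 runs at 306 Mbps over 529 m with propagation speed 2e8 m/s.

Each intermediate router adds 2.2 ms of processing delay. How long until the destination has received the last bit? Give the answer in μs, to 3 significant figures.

4550 μs

L = 1250 × 8 = 10000 bits.
Transmission delay per hop = L/R = 10000/306000000 = 32.6797 μs; 3 hops → 98.0392 μs.
Propagation delays (d/s per hop): 0.136667, 48.3333, 2.645 μs; sum = 51.115 μs.
Processing at 2 router(s): 2 × 2.2 ms = 4400 μs.
End-to-end = 4550 μs.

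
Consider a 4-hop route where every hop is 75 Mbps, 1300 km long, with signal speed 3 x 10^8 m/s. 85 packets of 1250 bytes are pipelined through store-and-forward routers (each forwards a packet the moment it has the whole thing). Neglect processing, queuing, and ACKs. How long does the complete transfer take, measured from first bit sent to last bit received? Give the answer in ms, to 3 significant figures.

Per-hop transmission t_tx = L/R = 10000/75000000 = 0.133333 ms.
Per-hop propagation t_prop = 1300000/300000000 = 4.33333 ms.
Pipeline fill: first packet needs 4·t_tx to clear all hops; remaining 84 packets each add one t_tx.
Total = (4+85-1)·t_tx + 4·t_prop = 88·0.133333 + 4·4.33333 = 29.1 ms.

29.1 ms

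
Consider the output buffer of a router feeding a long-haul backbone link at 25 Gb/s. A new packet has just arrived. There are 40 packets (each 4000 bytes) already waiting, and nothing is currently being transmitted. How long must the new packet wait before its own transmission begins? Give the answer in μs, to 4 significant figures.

Each queued packet: L/R = 32000/25000000000 = 1.28 μs.
40 queued → 51.2 μs.
Queuing delay = 51.20 μs.

51.20 μs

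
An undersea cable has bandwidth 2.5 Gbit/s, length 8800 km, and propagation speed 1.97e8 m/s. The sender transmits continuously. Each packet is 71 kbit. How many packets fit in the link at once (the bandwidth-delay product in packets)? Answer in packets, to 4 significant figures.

Propagation delay = 8800000 / 197000000 = 0.0446701 s.
BDP = R × t_prop = 2500000000 × 0.0446701 = 111675000 bits.
In packets of 71000 bits: 1573 packets.

1573 packets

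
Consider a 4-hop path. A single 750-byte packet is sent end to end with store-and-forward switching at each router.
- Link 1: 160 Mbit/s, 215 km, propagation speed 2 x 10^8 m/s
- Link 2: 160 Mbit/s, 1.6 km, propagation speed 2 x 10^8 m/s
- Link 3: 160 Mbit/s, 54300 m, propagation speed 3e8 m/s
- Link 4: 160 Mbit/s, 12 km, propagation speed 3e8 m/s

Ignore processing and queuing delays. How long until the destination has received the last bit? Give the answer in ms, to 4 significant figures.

1.454 ms

L = 750 × 8 = 6000 bits.
Transmission delay per hop = L/R = 6000/160000000 = 0.0375 ms; 4 hops → 0.15 ms.
Propagation delays (d/s per hop): 1.075, 0.008, 0.181, 0.04 ms; sum = 1.304 ms.
End-to-end = 1.454 ms.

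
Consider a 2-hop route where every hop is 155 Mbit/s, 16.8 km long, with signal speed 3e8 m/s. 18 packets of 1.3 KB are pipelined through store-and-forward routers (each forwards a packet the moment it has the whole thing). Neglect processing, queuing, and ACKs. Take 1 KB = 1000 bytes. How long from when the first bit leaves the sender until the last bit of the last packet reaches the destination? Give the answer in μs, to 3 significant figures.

1390 μs

Per-hop transmission t_tx = L/R = 10400/155000000 = 67.0968 μs.
Per-hop propagation t_prop = 16800/300000000 = 56 μs.
Pipeline fill: first packet needs 2·t_tx to clear all hops; remaining 17 packets each add one t_tx.
Total = (2+18-1)·t_tx + 2·t_prop = 19·67.0968 + 2·56 = 1390 μs.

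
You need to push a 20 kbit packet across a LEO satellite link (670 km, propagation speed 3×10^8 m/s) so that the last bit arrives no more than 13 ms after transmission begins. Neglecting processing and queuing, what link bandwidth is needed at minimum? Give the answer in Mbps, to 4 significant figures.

1.858 Mbps

Propagation delay = 670000 / 300000000 = 2.23333 ms.
Transmission budget = 13 − 2.23333 = 10.7667 ms.
R ≥ L / t_tx = 20000 bits / 0.0107667 s = 1.858 Mbps.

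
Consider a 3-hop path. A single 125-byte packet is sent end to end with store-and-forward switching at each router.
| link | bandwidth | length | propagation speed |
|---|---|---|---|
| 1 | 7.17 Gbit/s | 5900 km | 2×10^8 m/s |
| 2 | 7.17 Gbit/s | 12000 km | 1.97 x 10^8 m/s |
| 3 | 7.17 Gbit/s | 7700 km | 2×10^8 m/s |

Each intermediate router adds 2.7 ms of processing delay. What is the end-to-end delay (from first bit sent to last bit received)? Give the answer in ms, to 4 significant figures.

L = 125 × 8 = 1000 bits.
Transmission delay per hop = L/R = 1000/7170000000 = 0.00013947 ms; 3 hops → 0.00041841 ms.
Propagation delays (d/s per hop): 29.5, 60.9137, 38.5 ms; sum = 128.914 ms.
Processing at 2 router(s): 2 × 2.7 ms = 5.4 ms.
End-to-end = 134.3 ms.

134.3 ms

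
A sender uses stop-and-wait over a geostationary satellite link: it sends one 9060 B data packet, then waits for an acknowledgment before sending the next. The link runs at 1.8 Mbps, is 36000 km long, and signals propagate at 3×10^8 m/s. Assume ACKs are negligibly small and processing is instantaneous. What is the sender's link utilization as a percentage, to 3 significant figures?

t_tx = L/R = 72480/1800000 = 0.0402667 s.
t_prop = 36000000/300000000 = 0.12 s; RTT = 0.24 s.
Cycle = t_tx + RTT = 0.280267 s.
Utilization = t_tx / cycle = 0.0402667/0.280267 = 14.4 %.

14.4 %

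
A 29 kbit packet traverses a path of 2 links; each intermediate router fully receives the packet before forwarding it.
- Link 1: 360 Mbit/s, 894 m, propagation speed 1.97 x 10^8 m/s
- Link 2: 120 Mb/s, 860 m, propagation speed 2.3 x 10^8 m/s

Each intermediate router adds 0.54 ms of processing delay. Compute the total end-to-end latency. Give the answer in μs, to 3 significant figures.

L = 29000 bits.
Transmission delays (L/R per hop): 80.5556, 241.667 μs; sum = 322.222 μs.
Propagation delays (d/s per hop): 4.53807, 3.73913 μs; sum = 8.2772 μs.
Processing at 1 router(s): 1 × 0.54 ms = 540 μs.
End-to-end = 870 μs.

870 μs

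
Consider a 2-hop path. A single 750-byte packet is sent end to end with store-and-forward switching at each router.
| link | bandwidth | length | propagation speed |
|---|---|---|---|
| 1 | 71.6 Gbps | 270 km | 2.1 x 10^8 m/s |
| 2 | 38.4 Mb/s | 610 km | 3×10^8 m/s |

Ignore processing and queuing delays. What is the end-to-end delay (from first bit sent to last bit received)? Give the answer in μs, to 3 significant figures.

3480 μs

L = 750 × 8 = 6000 bits.
Transmission delays (L/R per hop): 0.0837989, 156.25 μs; sum = 156.334 μs.
Propagation delays (d/s per hop): 1285.71, 2033.33 μs; sum = 3319.05 μs.
End-to-end = 3480 μs.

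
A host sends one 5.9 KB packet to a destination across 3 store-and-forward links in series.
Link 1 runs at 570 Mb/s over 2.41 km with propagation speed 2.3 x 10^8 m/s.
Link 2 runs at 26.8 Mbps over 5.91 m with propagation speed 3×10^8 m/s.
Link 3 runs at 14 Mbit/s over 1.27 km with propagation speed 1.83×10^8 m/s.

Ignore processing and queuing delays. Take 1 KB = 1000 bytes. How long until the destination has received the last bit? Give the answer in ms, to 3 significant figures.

L = 47200 bits.
Transmission delays (L/R per hop): 0.082807, 1.76119, 3.37143 ms; sum = 5.21543 ms.
Propagation delays (d/s per hop): 0.0104783, 1.97e-05, 0.00693989 ms; sum = 0.0174379 ms.
End-to-end = 5.23 ms.

5.23 ms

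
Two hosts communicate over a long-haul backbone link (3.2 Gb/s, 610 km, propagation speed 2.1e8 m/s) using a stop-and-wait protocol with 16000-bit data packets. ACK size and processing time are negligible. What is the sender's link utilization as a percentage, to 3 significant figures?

0.0860 %

t_tx = L/R = 16000/3200000000 = 5e-06 s.
t_prop = 610000/210000000 = 0.00290476 s; RTT = 0.00580952 s.
Cycle = t_tx + RTT = 0.00581452 s.
Utilization = t_tx / cycle = 5e-06/0.00581452 = 0.0860 %.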